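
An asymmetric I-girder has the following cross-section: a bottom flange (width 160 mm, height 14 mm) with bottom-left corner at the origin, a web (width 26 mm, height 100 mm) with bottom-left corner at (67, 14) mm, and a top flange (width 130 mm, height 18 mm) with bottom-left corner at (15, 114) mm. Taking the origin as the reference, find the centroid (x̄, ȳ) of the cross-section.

x̄ = 80.00 mm, ȳ = 65.45 mm

bottom flange: A = 160 × 14 = 2240.00, centroid at (80.00, 7.00).
web: A = 26 × 100 = 2600.00, centroid at (80.00, 64.00).
top flange: A = 130 × 18 = 2340.00, centroid at (80.00, 123.00).
ΣA = 7180.00 mm², ΣAx̄ = 574400.00 mm³, ΣAȳ = 469900.00 mm³.
x̄ = 574400.00/7180.00 = 80.00 mm; ȳ = 469900.00/7180.00 = 65.45 mm.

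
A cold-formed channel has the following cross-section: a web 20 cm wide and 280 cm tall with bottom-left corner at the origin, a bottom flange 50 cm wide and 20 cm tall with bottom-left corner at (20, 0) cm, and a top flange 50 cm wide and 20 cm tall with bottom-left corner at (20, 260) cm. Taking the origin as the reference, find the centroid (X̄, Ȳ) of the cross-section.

Part | A | x̄ᵢ | ȳᵢ | A·x̄ᵢ | A·ȳᵢ
web | 5600.00 | 10.00 | 140.00 | 56000.00 | 784000.00
bottom flange | 1000.00 | 45.00 | 10.00 | 45000.00 | 10000.00
top flange | 1000.00 | 45.00 | 270.00 | 45000.00 | 270000.00
Σ | 7600.00 |  |  | 146000.00 | 1064000.00
X̄ = 146000.00 / 7600.00 = 19.21 cm
Ȳ = 1064000.00 / 7600.00 = 140.00 cm

X̄ = 19.21 cm, Ȳ = 140.00 cm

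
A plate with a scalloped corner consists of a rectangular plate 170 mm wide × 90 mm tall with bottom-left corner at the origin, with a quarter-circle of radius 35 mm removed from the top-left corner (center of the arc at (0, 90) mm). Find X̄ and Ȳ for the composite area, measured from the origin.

X̄ = 89.71 mm, Ȳ = 42.98 mm

plate: A = 170 × 90 = 15300.00, centroid at (85.00, 45.00).
removed quarter-circle: A = −¼π·35² = -962.11, centroid at (14.85, 75.15).
ΣA = 14337.89 mm²
ΣAX̄ = (15300.00)(85.00) + (-962.11)(14.85) = 1286208.33 mm³
ΣAȲ = (15300.00)(45.00) + (-962.11)(75.15) = 616201.52 mm³
X̄ = 1286208.33 / 14337.89 = 89.71 mm
Ȳ = 616201.52 / 14337.89 = 42.98 mm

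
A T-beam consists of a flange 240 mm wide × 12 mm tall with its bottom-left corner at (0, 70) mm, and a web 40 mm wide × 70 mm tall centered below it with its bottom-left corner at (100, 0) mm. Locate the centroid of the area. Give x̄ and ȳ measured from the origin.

x̄ = 120.00 mm, ȳ = 55.79 mm

web: A = 40 × 70 = 2800.00, centroid at (120.00, 35.00).
flange: A = 240 × 12 = 2880.00, centroid at (120.00, 76.00).
ΣA = 5680.00 mm²
ΣAx̄ = (2800.00)(120.00) + (2880.00)(120.00) = 681600.00 mm³
ΣAȳ = (2800.00)(35.00) + (2880.00)(76.00) = 316880.00 mm³
x̄ = 681600.00 / 5680.00 = 120.00 mm
ȳ = 316880.00 / 5680.00 = 55.79 mm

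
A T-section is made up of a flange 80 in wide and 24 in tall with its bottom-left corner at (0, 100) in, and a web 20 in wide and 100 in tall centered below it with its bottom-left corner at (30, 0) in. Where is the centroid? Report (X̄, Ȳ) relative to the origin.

web: A = 20 × 100 = 2000.00, centroid at (40.00, 50.00).
flange: A = 80 × 24 = 1920.00, centroid at (40.00, 112.00).
ΣA = 3920.00 in², ΣAX̄ = 156800.00 in³, ΣAȲ = 315040.00 in³.
X̄ = 156800.00/3920.00 = 40.00 in; Ȳ = 315040.00/3920.00 = 80.37 in.

X̄ = 40.00 in, Ȳ = 80.37 in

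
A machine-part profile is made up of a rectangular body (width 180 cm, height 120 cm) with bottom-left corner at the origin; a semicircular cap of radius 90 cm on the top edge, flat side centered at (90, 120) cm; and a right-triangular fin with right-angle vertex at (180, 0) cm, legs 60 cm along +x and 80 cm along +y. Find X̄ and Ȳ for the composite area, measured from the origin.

Part | A | x̄ᵢ | ȳᵢ | A·x̄ᵢ | A·ȳᵢ
rectangular body | 21600.00 | 90.00 | 60.00 | 1944000.00 | 1296000.00
semicircular top | 12723.45 | 90.00 | 158.20 | 1145110.52 | 2012814.03
triangular fin | 2400.00 | 200.00 | 26.67 | 480000.00 | 64000.00
Σ | 36723.45 |  |  | 3569110.52 | 3372814.03
X̄ = 3569110.52 / 36723.45 = 97.19 cm
Ȳ = 3372814.03 / 36723.45 = 91.84 cm

X̄ = 97.19 cm, Ȳ = 91.84 cm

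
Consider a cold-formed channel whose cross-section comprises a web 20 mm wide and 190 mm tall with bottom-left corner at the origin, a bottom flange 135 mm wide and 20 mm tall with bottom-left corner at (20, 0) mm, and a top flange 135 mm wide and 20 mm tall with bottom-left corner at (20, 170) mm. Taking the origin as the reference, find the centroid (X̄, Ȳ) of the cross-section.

X̄ = 55.49 mm, Ȳ = 95.00 mm

Part | A | x̄ᵢ | ȳᵢ | A·x̄ᵢ | A·ȳᵢ
web | 3800.00 | 10.00 | 95.00 | 38000.00 | 361000.00
bottom flange | 2700.00 | 87.50 | 10.00 | 236250.00 | 27000.00
top flange | 2700.00 | 87.50 | 180.00 | 236250.00 | 486000.00
Σ | 9200.00 |  |  | 510500.00 | 874000.00
X̄ = 510500.00 / 9200.00 = 55.49 mm
Ȳ = 874000.00 / 9200.00 = 95.00 mm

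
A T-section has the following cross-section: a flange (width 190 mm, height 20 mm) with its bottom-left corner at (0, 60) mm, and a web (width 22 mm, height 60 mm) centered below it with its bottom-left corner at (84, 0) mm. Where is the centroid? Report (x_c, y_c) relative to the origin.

Part | A | x̄ᵢ | ȳᵢ | A·x̄ᵢ | A·ȳᵢ
web | 1320.00 | 95.00 | 30.00 | 125400.00 | 39600.00
flange | 3800.00 | 95.00 | 70.00 | 361000.00 | 266000.00
Σ | 5120.00 |  |  | 486400.00 | 305600.00
x_c = 486400.00 / 5120.00 = 95.00 mm
y_c = 305600.00 / 5120.00 = 59.69 mm

x_c = 95.00 mm, y_c = 59.69 mm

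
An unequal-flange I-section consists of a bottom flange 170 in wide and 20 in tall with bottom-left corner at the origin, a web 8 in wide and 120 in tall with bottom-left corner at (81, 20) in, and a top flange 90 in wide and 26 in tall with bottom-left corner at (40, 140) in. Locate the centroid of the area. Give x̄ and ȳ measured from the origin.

bottom flange: A = 170 × 20 = 3400.00, centroid at (85.00, 10.00).
web: A = 8 × 120 = 960.00, centroid at (85.00, 80.00).
top flange: A = 90 × 26 = 2340.00, centroid at (85.00, 153.00).
ΣA = 6700.00 in², ΣAx̄ = 569500.00 in³, ΣAȳ = 468820.00 in³.
x̄ = 569500.00/6700.00 = 85.00 in; ȳ = 468820.00/6700.00 = 69.97 in.

x̄ = 85.00 in, ȳ = 69.97 in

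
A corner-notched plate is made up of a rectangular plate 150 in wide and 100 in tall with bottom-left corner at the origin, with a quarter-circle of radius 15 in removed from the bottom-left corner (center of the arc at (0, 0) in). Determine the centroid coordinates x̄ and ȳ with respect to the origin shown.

Part | A | x̄ᵢ | ȳᵢ | A·x̄ᵢ | A·ȳᵢ
plate | 15000.00 | 75.00 | 50.00 | 1125000.00 | 750000.00
removed quarter-circle | -176.71 | 6.37 | 6.37 | -1125.00 | -1125.00
Σ | 14823.29 |  |  | 1123875.00 | 748875.00
x̄ = 1123875.00 / 14823.29 = 75.82 in
ȳ = 748875.00 / 14823.29 = 50.52 in

x̄ = 75.82 in, ȳ = 50.52 in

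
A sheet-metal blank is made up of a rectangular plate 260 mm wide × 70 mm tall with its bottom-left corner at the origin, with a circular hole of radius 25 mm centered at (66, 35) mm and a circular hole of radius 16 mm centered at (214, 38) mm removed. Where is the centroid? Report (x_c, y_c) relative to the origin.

plate: A = 260 × 70 = 18200.00, centroid at (130.00, 35.00).
hole 1: A = −π·25² = -1963.50, centroid at (66.00, 35.00).
hole 2: A = −π·16² = -804.25, centroid at (214.00, 38.00).
ΣA = 15432.26 mm²
ΣAx_c = (18200.00)(130.00) + (-1963.50)(66.00) + (-804.25)(214.00) = 2064300.29 mm³
ΣAy_c = (18200.00)(35.00) + (-1963.50)(35.00) + (-804.25)(38.00) = 537716.25 mm³
x_c = 2064300.29 / 15432.26 = 133.77 mm
y_c = 537716.25 / 15432.26 = 34.84 mm

x_c = 133.77 mm, y_c = 34.84 mm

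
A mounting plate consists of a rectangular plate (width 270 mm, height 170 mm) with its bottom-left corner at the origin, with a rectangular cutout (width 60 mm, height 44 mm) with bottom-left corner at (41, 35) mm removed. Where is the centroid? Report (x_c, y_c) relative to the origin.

Part | A | x̄ᵢ | ȳᵢ | A·x̄ᵢ | A·ȳᵢ
plate | 45900.00 | 135.00 | 85.00 | 6196500.00 | 3901500.00
hole | -2640.00 | 71.00 | 57.00 | -187440.00 | -150480.00
Σ | 43260.00 |  |  | 6009060.00 | 3751020.00
x_c = 6009060.00 / 43260.00 = 138.91 mm
y_c = 3751020.00 / 43260.00 = 86.71 mm

x_c = 138.91 mm, y_c = 86.71 mm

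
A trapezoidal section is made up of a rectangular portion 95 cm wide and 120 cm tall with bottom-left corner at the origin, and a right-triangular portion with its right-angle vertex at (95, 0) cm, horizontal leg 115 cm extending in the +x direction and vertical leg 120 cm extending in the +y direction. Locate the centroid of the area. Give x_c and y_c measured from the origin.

x_c = 79.86 cm, y_c = 52.46 cm

rectangular portion: A = 95 × 120 = 11400.00, centroid at (47.50, 60.00).
triangular portion: A = ½·115·120 = 6900.00, centroid at (133.33, 40.00).
ΣA = 18300.00 cm², ΣAx_c = 1461500.00 cm³, ΣAy_c = 960000.00 cm³.
x_c = 1461500.00/18300.00 = 79.86 cm; y_c = 960000.00/18300.00 = 52.46 cm.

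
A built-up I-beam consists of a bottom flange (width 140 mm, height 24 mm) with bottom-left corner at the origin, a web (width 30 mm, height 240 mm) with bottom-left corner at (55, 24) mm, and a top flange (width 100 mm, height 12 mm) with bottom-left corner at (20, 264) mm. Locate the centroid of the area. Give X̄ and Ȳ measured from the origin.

X̄ = 70.00 mm, Ȳ = 119.14 mm

Part | A | x̄ᵢ | ȳᵢ | A·x̄ᵢ | A·ȳᵢ
bottom flange | 3360.00 | 70.00 | 12.00 | 235200.00 | 40320.00
web | 7200.00 | 70.00 | 144.00 | 504000.00 | 1036800.00
top flange | 1200.00 | 70.00 | 270.00 | 84000.00 | 324000.00
Σ | 11760.00 |  |  | 823200.00 | 1401120.00
X̄ = 823200.00 / 11760.00 = 70.00 mm
Ȳ = 1401120.00 / 11760.00 = 119.14 mm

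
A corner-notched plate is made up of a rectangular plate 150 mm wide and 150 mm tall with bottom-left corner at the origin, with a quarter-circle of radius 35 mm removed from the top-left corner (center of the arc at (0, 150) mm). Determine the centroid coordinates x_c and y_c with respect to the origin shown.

x_c = 77.69 mm, y_c = 72.31 mm

plate: A = 150 × 150 = 22500.00, centroid at (75.00, 75.00).
removed quarter-circle: A = −¼π·35² = -962.11, centroid at (14.85, 135.15).
ΣA = 21537.89 mm²
ΣAx_c = (22500.00)(75.00) + (-962.11)(14.85) = 1673208.33 mm³
ΣAy_c = (22500.00)(75.00) + (-962.11)(135.15) = 1557474.75 mm³
x_c = 1673208.33 / 21537.89 = 77.69 mm
y_c = 1557474.75 / 21537.89 = 72.31 mm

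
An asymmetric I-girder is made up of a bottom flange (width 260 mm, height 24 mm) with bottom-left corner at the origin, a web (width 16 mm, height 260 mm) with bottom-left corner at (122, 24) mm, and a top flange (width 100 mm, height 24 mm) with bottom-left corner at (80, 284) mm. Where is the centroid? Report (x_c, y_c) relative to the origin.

x_c = 130.00 mm, y_c = 111.40 mm

Part | A | x̄ᵢ | ȳᵢ | A·x̄ᵢ | A·ȳᵢ
bottom flange | 6240.00 | 130.00 | 12.00 | 811200.00 | 74880.00
web | 4160.00 | 130.00 | 154.00 | 540800.00 | 640640.00
top flange | 2400.00 | 130.00 | 296.00 | 312000.00 | 710400.00
Σ | 12800.00 |  |  | 1664000.00 | 1425920.00
x_c = 1664000.00 / 12800.00 = 130.00 mm
y_c = 1425920.00 / 12800.00 = 111.40 mm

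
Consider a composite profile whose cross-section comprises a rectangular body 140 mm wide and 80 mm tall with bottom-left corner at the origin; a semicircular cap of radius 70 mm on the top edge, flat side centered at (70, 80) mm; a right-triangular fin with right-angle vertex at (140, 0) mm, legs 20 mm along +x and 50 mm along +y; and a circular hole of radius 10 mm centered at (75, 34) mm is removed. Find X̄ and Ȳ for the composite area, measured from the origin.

X̄ = 71.93 mm, Ȳ = 67.60 mm

Part | A | x̄ᵢ | ȳᵢ | A·x̄ᵢ | A·ȳᵢ
rectangular body | 11200.00 | 70.00 | 40.00 | 784000.00 | 448000.00
semicircular top | 7696.90 | 70.00 | 109.71 | 538783.14 | 844418.83
triangular fin | 500.00 | 146.67 | 16.67 | 73333.33 | 8333.33
hole | -314.16 | 75.00 | 34.00 | -23561.94 | -10681.42
Σ | 19082.74 |  |  | 1372554.53 | 1290070.75
X̄ = 1372554.53 / 19082.74 = 71.93 mm
Ȳ = 1290070.75 / 19082.74 = 67.60 mm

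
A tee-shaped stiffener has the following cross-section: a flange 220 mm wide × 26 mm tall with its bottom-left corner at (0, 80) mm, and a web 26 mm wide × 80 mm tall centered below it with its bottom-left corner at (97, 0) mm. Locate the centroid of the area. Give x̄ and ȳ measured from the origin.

x̄ = 110.00 mm, ȳ = 78.87 mm

web: A = 26 × 80 = 2080.00, centroid at (110.00, 40.00).
flange: A = 220 × 26 = 5720.00, centroid at (110.00, 93.00).
ΣA = 7800.00 mm², ΣAx̄ = 858000.00 mm³, ΣAȳ = 615160.00 mm³.
x̄ = 858000.00/7800.00 = 110.00 mm; ȳ = 615160.00/7800.00 = 78.87 mm.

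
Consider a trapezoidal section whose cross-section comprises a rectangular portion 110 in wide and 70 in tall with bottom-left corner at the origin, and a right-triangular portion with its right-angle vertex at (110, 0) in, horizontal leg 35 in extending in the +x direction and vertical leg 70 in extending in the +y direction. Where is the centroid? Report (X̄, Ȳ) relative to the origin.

X̄ = 64.15 in, Ȳ = 33.40 in

rectangular portion: A = 110 × 70 = 7700.00, centroid at (55.00, 35.00).
triangular portion: A = ½·35·70 = 1225.00, centroid at (121.67, 23.33).
ΣA = 8925.00 in², ΣAX̄ = 572541.67 in³, ΣAȲ = 298083.33 in³.
X̄ = 572541.67/8925.00 = 64.15 in; Ȳ = 298083.33/8925.00 = 33.40 in.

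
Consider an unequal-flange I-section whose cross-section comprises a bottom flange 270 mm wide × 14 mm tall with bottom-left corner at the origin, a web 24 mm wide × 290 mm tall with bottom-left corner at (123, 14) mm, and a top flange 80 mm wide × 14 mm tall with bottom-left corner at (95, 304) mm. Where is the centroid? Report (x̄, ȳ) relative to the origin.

bottom flange: A = 270 × 14 = 3780.00, centroid at (135.00, 7.00).
web: A = 24 × 290 = 6960.00, centroid at (135.00, 159.00).
top flange: A = 80 × 14 = 1120.00, centroid at (135.00, 311.00).
ΣA = 11860.00 mm²
ΣAx̄ = (3780.00)(135.00) + (6960.00)(135.00) + (1120.00)(135.00) = 1601100.00 mm³
ΣAȳ = (3780.00)(7.00) + (6960.00)(159.00) + (1120.00)(311.00) = 1481420.00 mm³
x̄ = 1601100.00 / 11860.00 = 135.00 mm
ȳ = 1481420.00 / 11860.00 = 124.91 mm

x̄ = 135.00 mm, ȳ = 124.91 mm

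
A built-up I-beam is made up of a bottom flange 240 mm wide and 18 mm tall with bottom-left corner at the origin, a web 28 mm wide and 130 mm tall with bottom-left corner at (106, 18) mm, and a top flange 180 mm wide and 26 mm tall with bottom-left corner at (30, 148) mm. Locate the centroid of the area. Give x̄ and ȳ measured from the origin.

Part | A | x̄ᵢ | ȳᵢ | A·x̄ᵢ | A·ȳᵢ
bottom flange | 4320.00 | 120.00 | 9.00 | 518400.00 | 38880.00
web | 3640.00 | 120.00 | 83.00 | 436800.00 | 302120.00
top flange | 4680.00 | 120.00 | 161.00 | 561600.00 | 753480.00
Σ | 12640.00 |  |  | 1516800.00 | 1094480.00
x̄ = 1516800.00 / 12640.00 = 120.00 mm
ȳ = 1094480.00 / 12640.00 = 86.59 mm

x̄ = 120.00 mm, ȳ = 86.59 mm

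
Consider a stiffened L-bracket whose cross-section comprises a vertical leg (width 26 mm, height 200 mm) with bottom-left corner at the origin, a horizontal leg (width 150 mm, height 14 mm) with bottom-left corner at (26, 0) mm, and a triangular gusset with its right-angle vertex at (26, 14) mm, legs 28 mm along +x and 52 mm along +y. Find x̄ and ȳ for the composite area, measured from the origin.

x̄ = 38.04 mm, ȳ = 69.45 mm

vertical leg: A = 26 × 200 = 5200.00, centroid at (13.00, 100.00).
horizontal leg: A = 150 × 14 = 2100.00, centroid at (101.00, 7.00).
gusset: A = ½·28·52 = 728.00, centroid at (35.33, 31.33).
ΣA = 8028.00 mm², ΣAx̄ = 305422.67 mm³, ΣAȳ = 557510.67 mm³.
x̄ = 305422.67/8028.00 = 38.04 mm; ȳ = 557510.67/8028.00 = 69.45 mm.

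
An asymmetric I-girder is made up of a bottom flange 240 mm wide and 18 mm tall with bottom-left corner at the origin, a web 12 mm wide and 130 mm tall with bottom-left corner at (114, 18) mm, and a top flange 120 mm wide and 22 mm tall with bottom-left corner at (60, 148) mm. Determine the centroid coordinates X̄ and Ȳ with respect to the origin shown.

X̄ = 120.00 mm, Ȳ = 69.03 mm

bottom flange: A = 240 × 18 = 4320.00, centroid at (120.00, 9.00).
web: A = 12 × 130 = 1560.00, centroid at (120.00, 83.00).
top flange: A = 120 × 22 = 2640.00, centroid at (120.00, 159.00).
ΣA = 8520.00 mm², ΣAX̄ = 1022400.00 mm³, ΣAȲ = 588120.00 mm³.
X̄ = 1022400.00/8520.00 = 120.00 mm; Ȳ = 588120.00/8520.00 = 69.03 mm.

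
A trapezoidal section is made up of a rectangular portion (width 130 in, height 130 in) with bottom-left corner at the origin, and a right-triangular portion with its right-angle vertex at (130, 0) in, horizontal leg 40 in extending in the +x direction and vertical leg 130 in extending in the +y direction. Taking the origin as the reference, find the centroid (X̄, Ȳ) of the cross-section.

rectangular portion: A = 130 × 130 = 16900.00, centroid at (65.00, 65.00).
triangular portion: A = ½·40·130 = 2600.00, centroid at (143.33, 43.33).
ΣA = 19500.00 in²
ΣAX̄ = (16900.00)(65.00) + (2600.00)(143.33) = 1471166.67 in³
ΣAȲ = (16900.00)(65.00) + (2600.00)(43.33) = 1211166.67 in³
X̄ = 1471166.67 / 19500.00 = 75.44 in
Ȳ = 1211166.67 / 19500.00 = 62.11 in

X̄ = 75.44 in, Ȳ = 62.11 in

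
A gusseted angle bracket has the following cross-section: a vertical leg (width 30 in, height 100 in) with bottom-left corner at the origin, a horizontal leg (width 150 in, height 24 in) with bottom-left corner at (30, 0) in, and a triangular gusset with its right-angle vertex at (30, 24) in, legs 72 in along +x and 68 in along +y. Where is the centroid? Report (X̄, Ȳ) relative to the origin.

X̄ = 61.36 in, Ȳ = 33.98 in

Part | A | x̄ᵢ | ȳᵢ | A·x̄ᵢ | A·ȳᵢ
vertical leg | 3000.00 | 15.00 | 50.00 | 45000.00 | 150000.00
horizontal leg | 3600.00 | 105.00 | 12.00 | 378000.00 | 43200.00
gusset | 2448.00 | 54.00 | 46.67 | 132192.00 | 114240.00
Σ | 9048.00 |  |  | 555192.00 | 307440.00
X̄ = 555192.00 / 9048.00 = 61.36 in
Ȳ = 307440.00 / 9048.00 = 33.98 in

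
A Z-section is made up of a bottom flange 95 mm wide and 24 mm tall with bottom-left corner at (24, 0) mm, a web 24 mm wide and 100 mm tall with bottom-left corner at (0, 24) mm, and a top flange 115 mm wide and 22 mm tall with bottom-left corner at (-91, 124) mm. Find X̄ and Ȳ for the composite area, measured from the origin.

X̄ = 14.85 mm, Ȳ = 75.80 mm

Part | A | x̄ᵢ | ȳᵢ | A·x̄ᵢ | A·ȳᵢ
bottom flange | 2280.00 | 71.50 | 12.00 | 163020.00 | 27360.00
web | 2400.00 | 12.00 | 74.00 | 28800.00 | 177600.00
top flange | 2530.00 | -33.50 | 135.00 | -84755.00 | 341550.00
Σ | 7210.00 |  |  | 107065.00 | 546510.00
X̄ = 107065.00 / 7210.00 = 14.85 mm
Ȳ = 546510.00 / 7210.00 = 75.80 mm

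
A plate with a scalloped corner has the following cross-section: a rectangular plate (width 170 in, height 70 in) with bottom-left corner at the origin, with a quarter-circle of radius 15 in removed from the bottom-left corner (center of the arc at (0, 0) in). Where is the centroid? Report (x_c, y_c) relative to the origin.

plate: A = 170 × 70 = 11900.00, centroid at (85.00, 35.00).
removed quarter-circle: A = −¼π·15² = -176.71, centroid at (6.37, 6.37).
ΣA = 11723.29 in², ΣAx_c = 1010375.00 in³, ΣAy_c = 415375.00 in³.
x_c = 1010375.00/11723.29 = 86.19 in; y_c = 415375.00/11723.29 = 35.43 in.

x_c = 86.19 in, y_c = 35.43 in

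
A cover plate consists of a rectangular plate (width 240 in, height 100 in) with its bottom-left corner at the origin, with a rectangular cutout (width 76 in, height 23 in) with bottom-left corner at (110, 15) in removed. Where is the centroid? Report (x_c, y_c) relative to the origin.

plate: A = 240 × 100 = 24000.00, centroid at (120.00, 50.00).
hole: A = −(76 × 23) = -1748.00, centroid at (148.00, 26.50).
ΣA = 22252.00 in², ΣAx_c = 2621296.00 in³, ΣAy_c = 1153678.00 in³.
x_c = 2621296.00/22252.00 = 117.80 in; y_c = 1153678.00/22252.00 = 51.85 in.

x_c = 117.80 in, y_c = 51.85 in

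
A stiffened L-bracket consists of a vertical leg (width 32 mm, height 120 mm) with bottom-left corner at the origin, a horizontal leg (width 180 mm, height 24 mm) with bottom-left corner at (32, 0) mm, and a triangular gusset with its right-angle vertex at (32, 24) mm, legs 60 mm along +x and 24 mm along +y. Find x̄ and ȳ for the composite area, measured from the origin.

Part | A | x̄ᵢ | ȳᵢ | A·x̄ᵢ | A·ȳᵢ
vertical leg | 3840.00 | 16.00 | 60.00 | 61440.00 | 230400.00
horizontal leg | 4320.00 | 122.00 | 12.00 | 527040.00 | 51840.00
gusset | 720.00 | 52.00 | 32.00 | 37440.00 | 23040.00
Σ | 8880.00 |  |  | 625920.00 | 305280.00
x̄ = 625920.00 / 8880.00 = 70.49 mm
ȳ = 305280.00 / 8880.00 = 34.38 mm

x̄ = 70.49 mm, ȳ = 34.38 mm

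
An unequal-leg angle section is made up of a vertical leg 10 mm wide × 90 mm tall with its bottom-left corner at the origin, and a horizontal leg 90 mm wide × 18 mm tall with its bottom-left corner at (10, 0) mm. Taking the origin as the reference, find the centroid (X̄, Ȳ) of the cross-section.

X̄ = 37.14 mm, Ȳ = 21.86 mm

vertical leg: A = 10 × 90 = 900.00, centroid at (5.00, 45.00).
horizontal leg: A = 90 × 18 = 1620.00, centroid at (55.00, 9.00).
ΣA = 2520.00 mm², ΣAX̄ = 93600.00 mm³, ΣAȲ = 55080.00 mm³.
X̄ = 93600.00/2520.00 = 37.14 mm; Ȳ = 55080.00/2520.00 = 21.86 mm.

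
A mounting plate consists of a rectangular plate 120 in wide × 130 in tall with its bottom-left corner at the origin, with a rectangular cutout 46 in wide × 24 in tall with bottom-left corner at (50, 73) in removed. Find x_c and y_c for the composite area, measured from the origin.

plate: A = 120 × 130 = 15600.00, centroid at (60.00, 65.00).
hole: A = −(46 × 24) = -1104.00, centroid at (73.00, 85.00).
ΣA = 14496.00 in², ΣAx_c = 855408.00 in³, ΣAy_c = 920160.00 in³.
x_c = 855408.00/14496.00 = 59.01 in; y_c = 920160.00/14496.00 = 63.48 in.

x_c = 59.01 in, y_c = 63.48 in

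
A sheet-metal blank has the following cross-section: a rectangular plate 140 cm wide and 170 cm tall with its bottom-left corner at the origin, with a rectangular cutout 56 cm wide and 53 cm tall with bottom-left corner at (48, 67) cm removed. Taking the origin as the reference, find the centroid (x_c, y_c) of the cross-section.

x_c = 69.15 cm, y_c = 83.79 cm

plate: A = 140 × 170 = 23800.00, centroid at (70.00, 85.00).
hole: A = −(56 × 53) = -2968.00, centroid at (76.00, 93.50).
ΣA = 20832.00 cm², ΣAx_c = 1440432.00 cm³, ΣAy_c = 1745492.00 cm³.
x_c = 1440432.00/20832.00 = 69.15 cm; y_c = 1745492.00/20832.00 = 83.79 cm.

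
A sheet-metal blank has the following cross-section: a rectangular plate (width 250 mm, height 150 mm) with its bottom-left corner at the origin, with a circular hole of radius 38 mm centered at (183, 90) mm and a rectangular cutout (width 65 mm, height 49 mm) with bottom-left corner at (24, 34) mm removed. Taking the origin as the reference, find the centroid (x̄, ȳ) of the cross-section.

x̄ = 123.49 mm, ȳ = 74.48 mm

Part | A | x̄ᵢ | ȳᵢ | A·x̄ᵢ | A·ȳᵢ
plate | 37500.00 | 125.00 | 75.00 | 4687500.00 | 2812500.00
hole 1 | -4536.46 | 183.00 | 90.00 | -830172.14 | -408281.38
hole 2 | -3185.00 | 56.50 | 58.50 | -179952.50 | -186322.50
Σ | 29778.54 |  |  | 3677375.36 | 2217896.12
x̄ = 3677375.36 / 29778.54 = 123.49 mm
ȳ = 2217896.12 / 29778.54 = 74.48 mm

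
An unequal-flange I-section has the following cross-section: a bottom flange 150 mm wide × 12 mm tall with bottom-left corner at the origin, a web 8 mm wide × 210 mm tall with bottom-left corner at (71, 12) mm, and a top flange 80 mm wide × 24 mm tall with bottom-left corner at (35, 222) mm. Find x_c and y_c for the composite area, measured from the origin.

bottom flange: A = 150 × 12 = 1800.00, centroid at (75.00, 6.00).
web: A = 8 × 210 = 1680.00, centroid at (75.00, 117.00).
top flange: A = 80 × 24 = 1920.00, centroid at (75.00, 234.00).
ΣA = 5400.00 mm²
ΣAx_c = (1800.00)(75.00) + (1680.00)(75.00) + (1920.00)(75.00) = 405000.00 mm³
ΣAy_c = (1800.00)(6.00) + (1680.00)(117.00) + (1920.00)(234.00) = 656640.00 mm³
x_c = 405000.00 / 5400.00 = 75.00 mm
y_c = 656640.00 / 5400.00 = 121.60 mm

x_c = 75.00 mm, y_c = 121.60 mm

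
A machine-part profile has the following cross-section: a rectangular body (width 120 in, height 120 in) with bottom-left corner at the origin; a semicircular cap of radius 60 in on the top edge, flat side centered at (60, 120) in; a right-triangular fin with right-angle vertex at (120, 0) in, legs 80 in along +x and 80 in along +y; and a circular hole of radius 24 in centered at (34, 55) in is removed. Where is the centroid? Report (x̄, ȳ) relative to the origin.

x̄ = 75.13 in, ȳ = 77.98 in

rectangular body: A = 120 × 120 = 14400.00, centroid at (60.00, 60.00).
semicircular top: A = ½π·60² = 5654.87, centroid at (60.00, 145.46).
triangular fin: A = ½·80·80 = 3200.00, centroid at (146.67, 26.67).
hole: A = −π·24² = -1809.56, centroid at (34.00, 55.00).
ΣA = 21445.31 in²
ΣAx̄ = (14400.00)(60.00) + (5654.87)(60.00) + (3200.00)(146.67) + (-1809.56)(34.00) = 1611100.39 in³
ΣAȳ = (14400.00)(60.00) + (5654.87)(145.46) + (3200.00)(26.67) + (-1809.56)(55.00) = 1672391.69 in³
x̄ = 1611100.39 / 21445.31 = 75.13 in
ȳ = 1672391.69 / 21445.31 = 77.98 in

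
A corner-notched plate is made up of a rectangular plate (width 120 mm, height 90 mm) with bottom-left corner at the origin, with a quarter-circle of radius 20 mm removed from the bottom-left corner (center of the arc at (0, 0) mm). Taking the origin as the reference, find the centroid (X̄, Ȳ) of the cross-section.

plate: A = 120 × 90 = 10800.00, centroid at (60.00, 45.00).
removed quarter-circle: A = −¼π·20² = -314.16, centroid at (8.49, 8.49).
ΣA = 10485.84 mm²
ΣAX̄ = (10800.00)(60.00) + (-314.16)(8.49) = 645333.33 mm³
ΣAȲ = (10800.00)(45.00) + (-314.16)(8.49) = 483333.33 mm³
X̄ = 645333.33 / 10485.84 = 61.54 mm
Ȳ = 483333.33 / 10485.84 = 46.09 mm

X̄ = 61.54 mm, Ȳ = 46.09 mm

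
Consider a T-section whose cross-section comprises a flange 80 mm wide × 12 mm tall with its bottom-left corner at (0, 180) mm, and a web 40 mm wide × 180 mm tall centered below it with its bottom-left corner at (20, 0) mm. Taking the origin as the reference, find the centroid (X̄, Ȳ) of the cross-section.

web: A = 40 × 180 = 7200.00, centroid at (40.00, 90.00).
flange: A = 80 × 12 = 960.00, centroid at (40.00, 186.00).
ΣA = 8160.00 mm²
ΣAX̄ = (7200.00)(40.00) + (960.00)(40.00) = 326400.00 mm³
ΣAȲ = (7200.00)(90.00) + (960.00)(186.00) = 826560.00 mm³
X̄ = 326400.00 / 8160.00 = 40.00 mm
Ȳ = 826560.00 / 8160.00 = 101.29 mm

X̄ = 40.00 mm, Ȳ = 101.29 mm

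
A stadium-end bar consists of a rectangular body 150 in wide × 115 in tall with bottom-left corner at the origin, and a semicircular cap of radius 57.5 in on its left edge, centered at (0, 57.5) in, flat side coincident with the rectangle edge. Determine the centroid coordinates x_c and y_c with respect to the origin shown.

rectangular body: A = 150 × 115 = 17250.00, centroid at (75.00, 57.50).
semicircular end: A = ½π·57.5² = 5193.45, centroid at (-24.40, 57.50).
ΣA = 22443.45 in²
ΣAx_c = (17250.00)(75.00) + (5193.45)(-24.40) = 1167010.42 in³
ΣAy_c = (17250.00)(57.50) + (5193.45)(57.50) = 1290498.11 in³
x_c = 1167010.42 / 22443.45 = 52.00 in
y_c = 1290498.11 / 22443.45 = 57.50 in

x_c = 52.00 in, y_c = 57.50 in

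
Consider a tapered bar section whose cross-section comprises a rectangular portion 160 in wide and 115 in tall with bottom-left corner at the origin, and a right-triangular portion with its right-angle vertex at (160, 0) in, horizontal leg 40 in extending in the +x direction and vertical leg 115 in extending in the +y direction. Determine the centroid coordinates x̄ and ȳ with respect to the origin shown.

Part | A | x̄ᵢ | ȳᵢ | A·x̄ᵢ | A·ȳᵢ
rectangular portion | 18400.00 | 80.00 | 57.50 | 1472000.00 | 1058000.00
triangular portion | 2300.00 | 173.33 | 38.33 | 398666.67 | 88166.67
Σ | 20700.00 |  |  | 1870666.67 | 1146166.67
x̄ = 1870666.67 / 20700.00 = 90.37 in
ȳ = 1146166.67 / 20700.00 = 55.37 in

x̄ = 90.37 in, ȳ = 55.37 in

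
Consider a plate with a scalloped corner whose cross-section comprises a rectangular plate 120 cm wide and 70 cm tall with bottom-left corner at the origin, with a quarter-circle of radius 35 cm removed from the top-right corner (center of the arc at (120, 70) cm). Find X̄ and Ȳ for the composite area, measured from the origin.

X̄ = 54.16 cm, Ȳ = 32.39 cm

plate: A = 120 × 70 = 8400.00, centroid at (60.00, 35.00).
removed quarter-circle: A = −¼π·35² = -962.11, centroid at (105.15, 55.15).
ΣA = 7437.89 cm², ΣAX̄ = 402838.14 cm³, ΣAȲ = 240943.77 cm³.
X̄ = 402838.14/7437.89 = 54.16 cm; Ȳ = 240943.77/7437.89 = 32.39 cm.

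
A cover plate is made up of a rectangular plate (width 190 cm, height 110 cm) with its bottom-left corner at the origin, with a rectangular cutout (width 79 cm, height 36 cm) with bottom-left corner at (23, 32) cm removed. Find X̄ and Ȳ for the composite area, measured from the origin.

plate: A = 190 × 110 = 20900.00, centroid at (95.00, 55.00).
hole: A = −(79 × 36) = -2844.00, centroid at (62.50, 50.00).
ΣA = 18056.00 cm²
ΣAX̄ = (20900.00)(95.00) + (-2844.00)(62.50) = 1807750.00 cm³
ΣAȲ = (20900.00)(55.00) + (-2844.00)(50.00) = 1007300.00 cm³
X̄ = 1807750.00 / 18056.00 = 100.12 cm
Ȳ = 1007300.00 / 18056.00 = 55.79 cm

X̄ = 100.12 cm, Ȳ = 55.79 cm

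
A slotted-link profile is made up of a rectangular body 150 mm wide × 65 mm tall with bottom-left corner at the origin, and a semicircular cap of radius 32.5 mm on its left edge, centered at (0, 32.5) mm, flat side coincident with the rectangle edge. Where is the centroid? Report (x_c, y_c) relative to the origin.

rectangular body: A = 150 × 65 = 9750.00, centroid at (75.00, 32.50).
semicircular end: A = ½π·32.5² = 1659.15, centroid at (-13.79, 32.50).
ΣA = 11409.15 mm², ΣAx_c = 708364.58 mm³, ΣAy_c = 370797.49 mm³.
x_c = 708364.58/11409.15 = 62.09 mm; y_c = 370797.49/11409.15 = 32.50 mm.

x_c = 62.09 mm, y_c = 32.50 mm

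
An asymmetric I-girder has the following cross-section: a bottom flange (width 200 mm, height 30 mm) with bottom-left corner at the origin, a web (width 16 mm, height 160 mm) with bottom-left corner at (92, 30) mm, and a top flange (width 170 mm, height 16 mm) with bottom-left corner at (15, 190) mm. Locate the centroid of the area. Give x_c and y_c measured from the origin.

x_c = 100.00 mm, y_c = 80.69 mm

Part | A | x̄ᵢ | ȳᵢ | A·x̄ᵢ | A·ȳᵢ
bottom flange | 6000.00 | 100.00 | 15.00 | 600000.00 | 90000.00
web | 2560.00 | 100.00 | 110.00 | 256000.00 | 281600.00
top flange | 2720.00 | 100.00 | 198.00 | 272000.00 | 538560.00
Σ | 11280.00 |  |  | 1128000.00 | 910160.00
x_c = 1128000.00 / 11280.00 = 100.00 mm
y_c = 910160.00 / 11280.00 = 80.69 mm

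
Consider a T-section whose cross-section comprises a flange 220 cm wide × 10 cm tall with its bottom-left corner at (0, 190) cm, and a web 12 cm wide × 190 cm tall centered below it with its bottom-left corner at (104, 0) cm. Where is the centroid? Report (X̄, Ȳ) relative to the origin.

X̄ = 110.00 cm, Ȳ = 144.11 cm

web: A = 12 × 190 = 2280.00, centroid at (110.00, 95.00).
flange: A = 220 × 10 = 2200.00, centroid at (110.00, 195.00).
ΣA = 4480.00 cm², ΣAX̄ = 492800.00 cm³, ΣAȲ = 645600.00 cm³.
X̄ = 492800.00/4480.00 = 110.00 cm; Ȳ = 645600.00/4480.00 = 144.11 cm.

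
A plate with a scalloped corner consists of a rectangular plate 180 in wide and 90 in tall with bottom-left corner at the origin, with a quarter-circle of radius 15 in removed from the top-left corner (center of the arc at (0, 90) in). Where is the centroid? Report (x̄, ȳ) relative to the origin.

Part | A | x̄ᵢ | ȳᵢ | A·x̄ᵢ | A·ȳᵢ
plate | 16200.00 | 90.00 | 45.00 | 1458000.00 | 729000.00
removed quarter-circle | -176.71 | 6.37 | 83.63 | -1125.00 | -14779.31
Σ | 16023.29 |  |  | 1456875.00 | 714220.69
x̄ = 1456875.00 / 16023.29 = 90.92 in
ȳ = 714220.69 / 16023.29 = 44.57 in

x̄ = 90.92 in, ȳ = 44.57 in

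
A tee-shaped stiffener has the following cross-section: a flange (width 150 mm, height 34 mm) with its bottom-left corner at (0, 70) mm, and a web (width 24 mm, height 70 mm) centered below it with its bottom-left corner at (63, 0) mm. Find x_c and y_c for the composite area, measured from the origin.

x_c = 75.00 mm, y_c = 74.12 mm

Part | A | x̄ᵢ | ȳᵢ | A·x̄ᵢ | A·ȳᵢ
web | 1680.00 | 75.00 | 35.00 | 126000.00 | 58800.00
flange | 5100.00 | 75.00 | 87.00 | 382500.00 | 443700.00
Σ | 6780.00 |  |  | 508500.00 | 502500.00
x_c = 508500.00 / 6780.00 = 75.00 mm
y_c = 502500.00 / 6780.00 = 74.12 mm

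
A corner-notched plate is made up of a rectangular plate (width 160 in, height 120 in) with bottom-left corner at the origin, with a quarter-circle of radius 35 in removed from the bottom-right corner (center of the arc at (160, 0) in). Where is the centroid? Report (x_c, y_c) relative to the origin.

plate: A = 160 × 120 = 19200.00, centroid at (80.00, 60.00).
removed quarter-circle: A = −¼π·35² = -962.11, centroid at (145.15, 14.85).
ΣA = 18237.89 in²
ΣAx_c = (19200.00)(80.00) + (-962.11)(145.15) = 1396353.63 in³
ΣAy_c = (19200.00)(60.00) + (-962.11)(14.85) = 1137708.33 in³
x_c = 1396353.63 / 18237.89 = 76.56 in
y_c = 1137708.33 / 18237.89 = 62.38 in

x_c = 76.56 in, y_c = 62.38 in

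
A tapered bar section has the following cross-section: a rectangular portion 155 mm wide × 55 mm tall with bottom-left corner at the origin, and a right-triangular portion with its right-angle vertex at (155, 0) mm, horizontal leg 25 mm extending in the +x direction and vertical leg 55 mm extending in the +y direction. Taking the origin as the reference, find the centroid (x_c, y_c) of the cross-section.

Part | A | x̄ᵢ | ȳᵢ | A·x̄ᵢ | A·ȳᵢ
rectangular portion | 8525.00 | 77.50 | 27.50 | 660687.50 | 234437.50
triangular portion | 687.50 | 163.33 | 18.33 | 112291.67 | 12604.17
Σ | 9212.50 |  |  | 772979.17 | 247041.67
x_c = 772979.17 / 9212.50 = 83.91 mm
y_c = 247041.67 / 9212.50 = 26.82 mm

x_c = 83.91 mm, y_c = 26.82 mm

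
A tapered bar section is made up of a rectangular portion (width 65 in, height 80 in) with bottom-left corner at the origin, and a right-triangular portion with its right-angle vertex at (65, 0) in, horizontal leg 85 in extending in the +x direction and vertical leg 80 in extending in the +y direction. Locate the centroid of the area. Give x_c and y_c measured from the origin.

Part | A | x̄ᵢ | ȳᵢ | A·x̄ᵢ | A·ȳᵢ
rectangular portion | 5200.00 | 32.50 | 40.00 | 169000.00 | 208000.00
triangular portion | 3400.00 | 93.33 | 26.67 | 317333.33 | 90666.67
Σ | 8600.00 |  |  | 486333.33 | 298666.67
x_c = 486333.33 / 8600.00 = 56.55 in
y_c = 298666.67 / 8600.00 = 34.73 in

x_c = 56.55 in, y_c = 34.73 in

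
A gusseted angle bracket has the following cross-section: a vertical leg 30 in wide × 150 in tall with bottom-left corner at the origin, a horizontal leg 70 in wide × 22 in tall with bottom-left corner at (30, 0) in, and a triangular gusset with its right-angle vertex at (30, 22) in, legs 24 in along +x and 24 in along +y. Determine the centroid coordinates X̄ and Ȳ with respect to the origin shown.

vertical leg: A = 30 × 150 = 4500.00, centroid at (15.00, 75.00).
horizontal leg: A = 70 × 22 = 1540.00, centroid at (65.00, 11.00).
gusset: A = ½·24·24 = 288.00, centroid at (38.00, 30.00).
ΣA = 6328.00 in², ΣAX̄ = 178544.00 in³, ΣAȲ = 363080.00 in³.
X̄ = 178544.00/6328.00 = 28.21 in; Ȳ = 363080.00/6328.00 = 57.38 in.

X̄ = 28.21 in, Ȳ = 57.38 in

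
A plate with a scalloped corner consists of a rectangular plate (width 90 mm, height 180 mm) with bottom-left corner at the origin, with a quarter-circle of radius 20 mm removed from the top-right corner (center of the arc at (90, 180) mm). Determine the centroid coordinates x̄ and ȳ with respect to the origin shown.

Part | A | x̄ᵢ | ȳᵢ | A·x̄ᵢ | A·ȳᵢ
plate | 16200.00 | 45.00 | 90.00 | 729000.00 | 1458000.00
removed quarter-circle | -314.16 | 81.51 | 171.51 | -25607.67 | -53882.00
Σ | 15885.84 |  |  | 703392.33 | 1404118.00
x̄ = 703392.33 / 15885.84 = 44.28 mm
ȳ = 1404118.00 / 15885.84 = 88.39 mm

x̄ = 44.28 mm, ȳ = 88.39 mm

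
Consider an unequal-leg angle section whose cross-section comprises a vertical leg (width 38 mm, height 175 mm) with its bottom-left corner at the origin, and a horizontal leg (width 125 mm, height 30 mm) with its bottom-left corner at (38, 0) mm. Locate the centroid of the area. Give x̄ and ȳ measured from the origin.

vertical leg: A = 38 × 175 = 6650.00, centroid at (19.00, 87.50).
horizontal leg: A = 125 × 30 = 3750.00, centroid at (100.50, 15.00).
ΣA = 10400.00 mm²
ΣAx̄ = (6650.00)(19.00) + (3750.00)(100.50) = 503225.00 mm³
ΣAȳ = (6650.00)(87.50) + (3750.00)(15.00) = 638125.00 mm³
x̄ = 503225.00 / 10400.00 = 48.39 mm
ȳ = 638125.00 / 10400.00 = 61.36 mm

x̄ = 48.39 mm, ȳ = 61.36 mm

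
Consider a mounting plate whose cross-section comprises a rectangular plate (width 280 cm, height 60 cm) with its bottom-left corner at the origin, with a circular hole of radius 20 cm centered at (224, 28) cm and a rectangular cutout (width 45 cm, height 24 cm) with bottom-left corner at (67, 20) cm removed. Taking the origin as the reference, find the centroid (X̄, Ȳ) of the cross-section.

Part | A | x̄ᵢ | ȳᵢ | A·x̄ᵢ | A·ȳᵢ
plate | 16800.00 | 140.00 | 30.00 | 2352000.00 | 504000.00
hole 1 | -1256.64 | 224.00 | 28.00 | -281486.70 | -35185.84
hole 2 | -1080.00 | 89.50 | 32.00 | -96660.00 | -34560.00
Σ | 14463.36 |  |  | 1973853.30 | 434254.16
X̄ = 1973853.30 / 14463.36 = 136.47 cm
Ȳ = 434254.16 / 14463.36 = 30.02 cm

X̄ = 136.47 cm, Ȳ = 30.02 cm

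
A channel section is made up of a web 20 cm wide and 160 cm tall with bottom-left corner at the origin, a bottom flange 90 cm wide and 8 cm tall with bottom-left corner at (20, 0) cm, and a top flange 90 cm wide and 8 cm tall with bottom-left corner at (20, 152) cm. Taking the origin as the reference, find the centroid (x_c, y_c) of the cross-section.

web: A = 20 × 160 = 3200.00, centroid at (10.00, 80.00).
bottom flange: A = 90 × 8 = 720.00, centroid at (65.00, 4.00).
top flange: A = 90 × 8 = 720.00, centroid at (65.00, 156.00).
ΣA = 4640.00 cm²
ΣAx_c = (3200.00)(10.00) + (720.00)(65.00) + (720.00)(65.00) = 125600.00 cm³
ΣAy_c = (3200.00)(80.00) + (720.00)(4.00) + (720.00)(156.00) = 371200.00 cm³
x_c = 125600.00 / 4640.00 = 27.07 cm
y_c = 371200.00 / 4640.00 = 80.00 cm

x_c = 27.07 cm, y_c = 80.00 cm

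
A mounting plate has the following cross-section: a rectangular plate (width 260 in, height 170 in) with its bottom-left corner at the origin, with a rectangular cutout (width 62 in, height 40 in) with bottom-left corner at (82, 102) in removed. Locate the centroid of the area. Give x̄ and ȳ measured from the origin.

plate: A = 260 × 170 = 44200.00, centroid at (130.00, 85.00).
hole: A = −(62 × 40) = -2480.00, centroid at (113.00, 122.00).
ΣA = 41720.00 in², ΣAx̄ = 5465760.00 in³, ΣAȳ = 3454440.00 in³.
x̄ = 5465760.00/41720.00 = 131.01 in; ȳ = 3454440.00/41720.00 = 82.80 in.

x̄ = 131.01 in, ȳ = 82.80 in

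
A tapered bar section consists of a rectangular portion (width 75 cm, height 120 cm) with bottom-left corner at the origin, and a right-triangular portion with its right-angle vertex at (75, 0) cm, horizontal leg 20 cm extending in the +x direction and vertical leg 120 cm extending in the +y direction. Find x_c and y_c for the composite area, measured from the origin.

x_c = 42.70 cm, y_c = 57.65 cm

rectangular portion: A = 75 × 120 = 9000.00, centroid at (37.50, 60.00).
triangular portion: A = ½·20·120 = 1200.00, centroid at (81.67, 40.00).
ΣA = 10200.00 cm², ΣAx_c = 435500.00 cm³, ΣAy_c = 588000.00 cm³.
x_c = 435500.00/10200.00 = 42.70 cm; y_c = 588000.00/10200.00 = 57.65 cm.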